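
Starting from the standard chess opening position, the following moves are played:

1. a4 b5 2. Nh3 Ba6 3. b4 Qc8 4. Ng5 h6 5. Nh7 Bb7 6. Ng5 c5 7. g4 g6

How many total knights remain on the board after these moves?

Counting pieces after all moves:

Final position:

  a b c d e f g h
  ─────────────────
8│♜ ♞ ♛ · ♚ ♝ ♞ ♜│8
7│♟ ♝ · ♟ ♟ ♟ · ·│7
6│· · · · · · ♟ ♟│6
5│· ♟ ♟ · · · ♘ ·│5
4│♙ ♙ · · · · ♙ ·│4
3│· · · · · · · ·│3
2│· · ♙ ♙ ♙ ♙ · ♙│2
1│♖ ♘ ♗ ♕ ♔ ♗ · ♖│1
  ─────────────────
  a b c d e f g h


4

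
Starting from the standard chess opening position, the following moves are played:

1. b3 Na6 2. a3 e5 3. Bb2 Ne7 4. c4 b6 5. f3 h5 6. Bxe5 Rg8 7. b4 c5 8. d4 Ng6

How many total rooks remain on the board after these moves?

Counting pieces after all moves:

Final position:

  a b c d e f g h
  ─────────────────
8│♜ · ♝ ♛ ♚ ♝ ♜ ·│8
7│♟ · · ♟ · ♟ ♟ ·│7
6│♞ ♟ · · · · ♞ ·│6
5│· · ♟ · ♗ · · ♟│5
4│· ♙ ♙ ♙ · · · ·│4
3│♙ · · · · ♙ · ·│3
2│· · · · ♙ · ♙ ♙│2
1│♖ ♘ · ♕ ♔ ♗ ♘ ♖│1
  ─────────────────
  a b c d e f g h


4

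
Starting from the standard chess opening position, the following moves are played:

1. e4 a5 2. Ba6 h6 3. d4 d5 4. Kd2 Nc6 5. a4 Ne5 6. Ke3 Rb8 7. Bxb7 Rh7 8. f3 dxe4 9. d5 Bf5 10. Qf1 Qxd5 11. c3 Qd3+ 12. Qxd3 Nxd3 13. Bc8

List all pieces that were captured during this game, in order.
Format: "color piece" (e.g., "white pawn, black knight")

Tracking captures:
  Bxb7: captured black pawn
  dxe4: captured white pawn
  Qxd5: captured white pawn
  Qxd3: captured black queen
  Nxd3: captured white queen

black pawn, white pawn, white pawn, black queen, white queen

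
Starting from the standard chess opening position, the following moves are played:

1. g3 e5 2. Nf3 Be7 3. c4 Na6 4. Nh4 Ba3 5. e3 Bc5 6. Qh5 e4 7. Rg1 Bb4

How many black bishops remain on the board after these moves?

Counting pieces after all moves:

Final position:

  a b c d e f g h
  ─────────────────
8│♜ · ♝ ♛ ♚ · ♞ ♜│8
7│♟ ♟ ♟ ♟ · ♟ ♟ ♟│7
6│♞ · · · · · · ·│6
5│· · · · · · · ♕│5
4│· ♝ ♙ · ♟ · · ♘│4
3│· · · · ♙ · ♙ ·│3
2│♙ ♙ · ♙ · ♙ · ♙│2
1│♖ ♘ ♗ · ♔ ♗ ♖ ·│1
  ─────────────────
  a b c d e f g h


2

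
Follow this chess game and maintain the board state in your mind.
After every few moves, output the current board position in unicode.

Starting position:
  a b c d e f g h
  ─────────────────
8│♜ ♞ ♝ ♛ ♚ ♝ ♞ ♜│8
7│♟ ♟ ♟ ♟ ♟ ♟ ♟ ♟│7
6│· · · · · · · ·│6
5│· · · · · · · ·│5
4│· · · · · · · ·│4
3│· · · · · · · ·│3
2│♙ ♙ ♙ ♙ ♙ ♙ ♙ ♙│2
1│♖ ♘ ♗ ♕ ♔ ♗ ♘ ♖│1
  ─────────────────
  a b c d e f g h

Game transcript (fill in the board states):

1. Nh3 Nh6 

  a b c d e f g h
  ─────────────────
8│♜ ♞ ♝ ♛ ♚ ♝ · ♜│8
7│♟ ♟ ♟ ♟ ♟ ♟ ♟ ♟│7
6│· · · · · · · ♞│6
5│· · · · · · · ·│5
4│· · · · · · · ·│4
3│· · · · · · · ♘│3
2│♙ ♙ ♙ ♙ ♙ ♙ ♙ ♙│2
1│♖ ♘ ♗ ♕ ♔ ♗ · ♖│1
  ─────────────────
  a b c d e f g h

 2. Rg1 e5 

  a b c d e f g h
  ─────────────────
8│♜ ♞ ♝ ♛ ♚ ♝ · ♜│8
7│♟ ♟ ♟ ♟ · ♟ ♟ ♟│7
6│· · · · · · · ♞│6
5│· · · · ♟ · · ·│5
4│· · · · · · · ·│4
3│· · · · · · · ♘│3
2│♙ ♙ ♙ ♙ ♙ ♙ ♙ ♙│2
1│♖ ♘ ♗ ♕ ♔ ♗ ♖ ·│1
  ─────────────────
  a b c d e f g h

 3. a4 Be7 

  a b c d e f g h
  ─────────────────
8│♜ ♞ ♝ ♛ ♚ · · ♜│8
7│♟ ♟ ♟ ♟ ♝ ♟ ♟ ♟│7
6│· · · · · · · ♞│6
5│· · · · ♟ · · ·│5
4│♙ · · · · · · ·│4
3│· · · · · · · ♘│3
2│· ♙ ♙ ♙ ♙ ♙ ♙ ♙│2
1│♖ ♘ ♗ ♕ ♔ ♗ ♖ ·│1
  ─────────────────
  a b c d e f g h

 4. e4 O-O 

  a b c d e f g h
  ─────────────────
8│♜ ♞ ♝ ♛ · ♜ ♚ ·│8
7│♟ ♟ ♟ ♟ ♝ ♟ ♟ ♟│7
6│· · · · · · · ♞│6
5│· · · · ♟ · · ·│5
4│♙ · · · ♙ · · ·│4
3│· · · · · · · ♘│3
2│· ♙ ♙ ♙ · ♙ ♙ ♙│2
1│♖ ♘ ♗ ♕ ♔ ♗ ♖ ·│1
  ─────────────────
  a b c d e f g h



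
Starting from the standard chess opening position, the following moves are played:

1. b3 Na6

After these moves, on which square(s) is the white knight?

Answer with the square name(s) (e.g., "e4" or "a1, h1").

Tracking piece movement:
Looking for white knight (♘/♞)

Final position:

  a b c d e f g h
  ─────────────────
8│♜ · ♝ ♛ ♚ ♝ ♞ ♜│8
7│♟ ♟ ♟ ♟ ♟ ♟ ♟ ♟│7
6│♞ · · · · · · ·│6
5│· · · · · · · ·│5
4│· · · · · · · ·│4
3│· ♙ · · · · · ·│3
2│♙ · ♙ ♙ ♙ ♙ ♙ ♙│2
1│♖ ♘ ♗ ♕ ♔ ♗ ♘ ♖│1
  ─────────────────
  a b c d e f g h


b1, g1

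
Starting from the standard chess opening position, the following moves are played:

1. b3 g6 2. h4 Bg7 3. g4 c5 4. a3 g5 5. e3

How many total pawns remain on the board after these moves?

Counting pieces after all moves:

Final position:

  a b c d e f g h
  ─────────────────
8│♜ ♞ ♝ ♛ ♚ · ♞ ♜│8
7│♟ ♟ · ♟ ♟ ♟ ♝ ♟│7
6│· · · · · · · ·│6
5│· · ♟ · · · ♟ ·│5
4│· · · · · · ♙ ♙│4
3│♙ ♙ · · ♙ · · ·│3
2│· · ♙ ♙ · ♙ · ·│2
1│♖ ♘ ♗ ♕ ♔ ♗ ♘ ♖│1
  ─────────────────
  a b c d e f g h


16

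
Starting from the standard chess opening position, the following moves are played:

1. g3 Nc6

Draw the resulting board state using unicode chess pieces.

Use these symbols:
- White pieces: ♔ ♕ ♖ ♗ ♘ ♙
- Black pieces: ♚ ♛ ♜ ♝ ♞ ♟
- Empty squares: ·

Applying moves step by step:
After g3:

♜ ♞ ♝ ♛ ♚ ♝ ♞ ♜
♟ ♟ ♟ ♟ ♟ ♟ ♟ ♟
· · · · · · · ·
· · · · · · · ·
· · · · · · · ·
· · · · · · ♙ ·
♙ ♙ ♙ ♙ ♙ ♙ · ♙
♖ ♘ ♗ ♕ ♔ ♗ ♘ ♖


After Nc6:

♜ · ♝ ♛ ♚ ♝ ♞ ♜
♟ ♟ ♟ ♟ ♟ ♟ ♟ ♟
· · ♞ · · · · ·
· · · · · · · ·
· · · · · · · ·
· · · · · · ♙ ·
♙ ♙ ♙ ♙ ♙ ♙ · ♙
♖ ♘ ♗ ♕ ♔ ♗ ♘ ♖



  a b c d e f g h
  ─────────────────
8│♜ · ♝ ♛ ♚ ♝ ♞ ♜│8
7│♟ ♟ ♟ ♟ ♟ ♟ ♟ ♟│7
6│· · ♞ · · · · ·│6
5│· · · · · · · ·│5
4│· · · · · · · ·│4
3│· · · · · · ♙ ·│3
2│♙ ♙ ♙ ♙ ♙ ♙ · ♙│2
1│♖ ♘ ♗ ♕ ♔ ♗ ♘ ♖│1
  ─────────────────
  a b c d e f g h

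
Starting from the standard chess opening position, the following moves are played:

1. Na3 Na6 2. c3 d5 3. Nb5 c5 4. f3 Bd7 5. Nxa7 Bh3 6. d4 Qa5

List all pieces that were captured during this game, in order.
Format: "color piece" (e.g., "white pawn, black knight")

Tracking captures:
  Nxa7: captured black pawn

black pawn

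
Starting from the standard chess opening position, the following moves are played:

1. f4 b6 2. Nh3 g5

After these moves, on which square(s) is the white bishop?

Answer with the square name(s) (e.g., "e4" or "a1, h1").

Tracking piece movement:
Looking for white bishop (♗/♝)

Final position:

  a b c d e f g h
  ─────────────────
8│♜ ♞ ♝ ♛ ♚ ♝ ♞ ♜│8
7│♟ · ♟ ♟ ♟ ♟ · ♟│7
6│· ♟ · · · · · ·│6
5│· · · · · · ♟ ·│5
4│· · · · · ♙ · ·│4
3│· · · · · · · ♘│3
2│♙ ♙ ♙ ♙ ♙ · ♙ ♙│2
1│♖ ♘ ♗ ♕ ♔ ♗ · ♖│1
  ─────────────────
  a b c d e f g h


c1, f1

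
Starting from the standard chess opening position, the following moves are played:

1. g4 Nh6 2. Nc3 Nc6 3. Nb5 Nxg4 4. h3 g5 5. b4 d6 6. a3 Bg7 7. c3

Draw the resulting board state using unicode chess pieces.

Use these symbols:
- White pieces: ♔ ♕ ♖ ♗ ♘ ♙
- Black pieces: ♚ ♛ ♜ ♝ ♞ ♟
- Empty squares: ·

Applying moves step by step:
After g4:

♜ ♞ ♝ ♛ ♚ ♝ ♞ ♜
♟ ♟ ♟ ♟ ♟ ♟ ♟ ♟
· · · · · · · ·
· · · · · · · ·
· · · · · · ♙ ·
· · · · · · · ·
♙ ♙ ♙ ♙ ♙ ♙ · ♙
♖ ♘ ♗ ♕ ♔ ♗ ♘ ♖


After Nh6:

♜ ♞ ♝ ♛ ♚ ♝ · ♜
♟ ♟ ♟ ♟ ♟ ♟ ♟ ♟
· · · · · · · ♞
· · · · · · · ·
· · · · · · ♙ ·
· · · · · · · ·
♙ ♙ ♙ ♙ ♙ ♙ · ♙
♖ ♘ ♗ ♕ ♔ ♗ ♘ ♖


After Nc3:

♜ ♞ ♝ ♛ ♚ ♝ · ♜
♟ ♟ ♟ ♟ ♟ ♟ ♟ ♟
· · · · · · · ♞
· · · · · · · ·
· · · · · · ♙ ·
· · ♘ · · · · ·
♙ ♙ ♙ ♙ ♙ ♙ · ♙
♖ · ♗ ♕ ♔ ♗ ♘ ♖


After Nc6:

♜ · ♝ ♛ ♚ ♝ · ♜
♟ ♟ ♟ ♟ ♟ ♟ ♟ ♟
· · ♞ · · · · ♞
· · · · · · · ·
· · · · · · ♙ ·
· · ♘ · · · · ·
♙ ♙ ♙ ♙ ♙ ♙ · ♙
♖ · ♗ ♕ ♔ ♗ ♘ ♖


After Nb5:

♜ · ♝ ♛ ♚ ♝ · ♜
♟ ♟ ♟ ♟ ♟ ♟ ♟ ♟
· · ♞ · · · · ♞
· ♘ · · · · · ·
· · · · · · ♙ ·
· · · · · · · ·
♙ ♙ ♙ ♙ ♙ ♙ · ♙
♖ · ♗ ♕ ♔ ♗ ♘ ♖


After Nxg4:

♜ · ♝ ♛ ♚ ♝ · ♜
♟ ♟ ♟ ♟ ♟ ♟ ♟ ♟
· · ♞ · · · · ·
· ♘ · · · · · ·
· · · · · · ♞ ·
· · · · · · · ·
♙ ♙ ♙ ♙ ♙ ♙ · ♙
♖ · ♗ ♕ ♔ ♗ ♘ ♖


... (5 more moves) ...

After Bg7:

♜ · ♝ ♛ ♚ · · ♜
♟ ♟ ♟ · ♟ ♟ ♝ ♟
· · ♞ ♟ · · · ·
· ♘ · · · · ♟ ·
· ♙ · · · · ♞ ·
♙ · · · · · · ♙
· · ♙ ♙ ♙ ♙ · ·
♖ · ♗ ♕ ♔ ♗ ♘ ♖


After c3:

♜ · ♝ ♛ ♚ · · ♜
♟ ♟ ♟ · ♟ ♟ ♝ ♟
· · ♞ ♟ · · · ·
· ♘ · · · · ♟ ·
· ♙ · · · · ♞ ·
♙ · ♙ · · · · ♙
· · · ♙ ♙ ♙ · ·
♖ · ♗ ♕ ♔ ♗ ♘ ♖



  a b c d e f g h
  ─────────────────
8│♜ · ♝ ♛ ♚ · · ♜│8
7│♟ ♟ ♟ · ♟ ♟ ♝ ♟│7
6│· · ♞ ♟ · · · ·│6
5│· ♘ · · · · ♟ ·│5
4│· ♙ · · · · ♞ ·│4
3│♙ · ♙ · · · · ♙│3
2│· · · ♙ ♙ ♙ · ·│2
1│♖ · ♗ ♕ ♔ ♗ ♘ ♖│1
  ─────────────────
  a b c d e f g h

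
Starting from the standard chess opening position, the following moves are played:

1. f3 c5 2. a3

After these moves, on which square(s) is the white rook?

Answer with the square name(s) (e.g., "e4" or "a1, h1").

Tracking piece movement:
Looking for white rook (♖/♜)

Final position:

  a b c d e f g h
  ─────────────────
8│♜ ♞ ♝ ♛ ♚ ♝ ♞ ♜│8
7│♟ ♟ · ♟ ♟ ♟ ♟ ♟│7
6│· · · · · · · ·│6
5│· · ♟ · · · · ·│5
4│· · · · · · · ·│4
3│♙ · · · · ♙ · ·│3
2│· ♙ ♙ ♙ ♙ · ♙ ♙│2
1│♖ ♘ ♗ ♕ ♔ ♗ ♘ ♖│1
  ─────────────────
  a b c d e f g h


a1, h1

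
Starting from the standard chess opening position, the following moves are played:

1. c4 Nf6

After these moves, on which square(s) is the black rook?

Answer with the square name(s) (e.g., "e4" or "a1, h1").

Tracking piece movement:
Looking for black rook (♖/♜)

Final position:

  a b c d e f g h
  ─────────────────
8│♜ ♞ ♝ ♛ ♚ ♝ · ♜│8
7│♟ ♟ ♟ ♟ ♟ ♟ ♟ ♟│7
6│· · · · · ♞ · ·│6
5│· · · · · · · ·│5
4│· · ♙ · · · · ·│4
3│· · · · · · · ·│3
2│♙ ♙ · ♙ ♙ ♙ ♙ ♙│2
1│♖ ♘ ♗ ♕ ♔ ♗ ♘ ♖│1
  ─────────────────
  a b c d e f g h


a8, h8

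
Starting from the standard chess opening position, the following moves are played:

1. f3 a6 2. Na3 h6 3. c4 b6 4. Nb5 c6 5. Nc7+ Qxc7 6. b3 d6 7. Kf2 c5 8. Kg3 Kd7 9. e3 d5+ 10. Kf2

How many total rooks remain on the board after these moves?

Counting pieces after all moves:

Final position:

  a b c d e f g h
  ─────────────────
8│♜ ♞ ♝ · · ♝ ♞ ♜│8
7│· · ♛ ♚ ♟ ♟ ♟ ·│7
6│♟ ♟ · · · · · ♟│6
5│· · ♟ ♟ · · · ·│5
4│· · ♙ · · · · ·│4
3│· ♙ · · ♙ ♙ · ·│3
2│♙ · · ♙ · ♔ ♙ ♙│2
1│♖ · ♗ ♕ · ♗ ♘ ♖│1
  ─────────────────
  a b c d e f g h


4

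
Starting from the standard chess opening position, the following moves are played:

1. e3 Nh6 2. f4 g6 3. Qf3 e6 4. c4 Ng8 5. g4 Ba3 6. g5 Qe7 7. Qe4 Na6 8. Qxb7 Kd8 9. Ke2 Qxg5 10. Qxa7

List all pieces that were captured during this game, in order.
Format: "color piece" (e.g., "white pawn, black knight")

Tracking captures:
  Qxb7: captured black pawn
  Qxg5: captured white pawn
  Qxa7: captured black pawn

black pawn, white pawn, black pawn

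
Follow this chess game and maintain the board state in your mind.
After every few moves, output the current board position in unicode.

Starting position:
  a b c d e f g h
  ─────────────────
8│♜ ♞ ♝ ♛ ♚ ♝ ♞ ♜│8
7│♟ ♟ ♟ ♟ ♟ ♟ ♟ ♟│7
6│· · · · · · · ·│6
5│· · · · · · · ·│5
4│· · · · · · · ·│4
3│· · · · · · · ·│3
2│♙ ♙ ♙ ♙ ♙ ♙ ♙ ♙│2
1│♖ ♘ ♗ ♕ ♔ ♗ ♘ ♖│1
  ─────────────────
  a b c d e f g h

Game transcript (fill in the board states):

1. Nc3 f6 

  a b c d e f g h
  ─────────────────
8│♜ ♞ ♝ ♛ ♚ ♝ ♞ ♜│8
7│♟ ♟ ♟ ♟ ♟ · ♟ ♟│7
6│· · · · · ♟ · ·│6
5│· · · · · · · ·│5
4│· · · · · · · ·│4
3│· · ♘ · · · · ·│3
2│♙ ♙ ♙ ♙ ♙ ♙ ♙ ♙│2
1│♖ · ♗ ♕ ♔ ♗ ♘ ♖│1
  ─────────────────
  a b c d e f g h

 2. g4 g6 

  a b c d e f g h
  ─────────────────
8│♜ ♞ ♝ ♛ ♚ ♝ ♞ ♜│8
7│♟ ♟ ♟ ♟ ♟ · · ♟│7
6│· · · · · ♟ ♟ ·│6
5│· · · · · · · ·│5
4│· · · · · · ♙ ·│4
3│· · ♘ · · · · ·│3
2│♙ ♙ ♙ ♙ ♙ ♙ · ♙│2
1│♖ · ♗ ♕ ♔ ♗ ♘ ♖│1
  ─────────────────
  a b c d e f g h

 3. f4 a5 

  a b c d e f g h
  ─────────────────
8│♜ ♞ ♝ ♛ ♚ ♝ ♞ ♜│8
7│· ♟ ♟ ♟ ♟ · · ♟│7
6│· · · · · ♟ ♟ ·│6
5│♟ · · · · · · ·│5
4│· · · · · ♙ ♙ ·│4
3│· · ♘ · · · · ·│3
2│♙ ♙ ♙ ♙ ♙ · · ♙│2
1│♖ · ♗ ♕ ♔ ♗ ♘ ♖│1
  ─────────────────
  a b c d e f g h



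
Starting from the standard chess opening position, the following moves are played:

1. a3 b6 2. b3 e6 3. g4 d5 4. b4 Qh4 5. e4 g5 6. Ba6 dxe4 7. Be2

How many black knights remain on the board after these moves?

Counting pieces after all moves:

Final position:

  a b c d e f g h
  ─────────────────
8│♜ ♞ ♝ · ♚ ♝ ♞ ♜│8
7│♟ · ♟ · · ♟ · ♟│7
6│· ♟ · · ♟ · · ·│6
5│· · · · · · ♟ ·│5
4│· ♙ · · ♟ · ♙ ♛│4
3│♙ · · · · · · ·│3
2│· · ♙ ♙ ♗ ♙ · ♙│2
1│♖ ♘ ♗ ♕ ♔ · ♘ ♖│1
  ─────────────────
  a b c d e f g h


2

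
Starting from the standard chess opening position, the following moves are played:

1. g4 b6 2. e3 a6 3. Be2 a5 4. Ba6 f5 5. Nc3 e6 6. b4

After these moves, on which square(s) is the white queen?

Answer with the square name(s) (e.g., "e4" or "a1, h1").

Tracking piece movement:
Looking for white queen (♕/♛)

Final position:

  a b c d e f g h
  ─────────────────
8│♜ ♞ ♝ ♛ ♚ ♝ ♞ ♜│8
7│· · ♟ ♟ · · ♟ ♟│7
6│♗ ♟ · · ♟ · · ·│6
5│♟ · · · · ♟ · ·│5
4│· ♙ · · · · ♙ ·│4
3│· · ♘ · ♙ · · ·│3
2│♙ · ♙ ♙ · ♙ · ♙│2
1│♖ · ♗ ♕ ♔ · ♘ ♖│1
  ─────────────────
  a b c d e f g h


d1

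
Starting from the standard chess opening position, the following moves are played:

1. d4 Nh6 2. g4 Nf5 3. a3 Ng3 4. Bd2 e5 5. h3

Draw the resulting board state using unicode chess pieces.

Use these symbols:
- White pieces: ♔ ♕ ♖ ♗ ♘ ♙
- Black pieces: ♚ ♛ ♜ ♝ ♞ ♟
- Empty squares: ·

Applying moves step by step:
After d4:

♜ ♞ ♝ ♛ ♚ ♝ ♞ ♜
♟ ♟ ♟ ♟ ♟ ♟ ♟ ♟
· · · · · · · ·
· · · · · · · ·
· · · ♙ · · · ·
· · · · · · · ·
♙ ♙ ♙ · ♙ ♙ ♙ ♙
♖ ♘ ♗ ♕ ♔ ♗ ♘ ♖


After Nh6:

♜ ♞ ♝ ♛ ♚ ♝ · ♜
♟ ♟ ♟ ♟ ♟ ♟ ♟ ♟
· · · · · · · ♞
· · · · · · · ·
· · · ♙ · · · ·
· · · · · · · ·
♙ ♙ ♙ · ♙ ♙ ♙ ♙
♖ ♘ ♗ ♕ ♔ ♗ ♘ ♖


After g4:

♜ ♞ ♝ ♛ ♚ ♝ · ♜
♟ ♟ ♟ ♟ ♟ ♟ ♟ ♟
· · · · · · · ♞
· · · · · · · ·
· · · ♙ · · ♙ ·
· · · · · · · ·
♙ ♙ ♙ · ♙ ♙ · ♙
♖ ♘ ♗ ♕ ♔ ♗ ♘ ♖


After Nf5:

♜ ♞ ♝ ♛ ♚ ♝ · ♜
♟ ♟ ♟ ♟ ♟ ♟ ♟ ♟
· · · · · · · ·
· · · · · ♞ · ·
· · · ♙ · · ♙ ·
· · · · · · · ·
♙ ♙ ♙ · ♙ ♙ · ♙
♖ ♘ ♗ ♕ ♔ ♗ ♘ ♖


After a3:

♜ ♞ ♝ ♛ ♚ ♝ · ♜
♟ ♟ ♟ ♟ ♟ ♟ ♟ ♟
· · · · · · · ·
· · · · · ♞ · ·
· · · ♙ · · ♙ ·
♙ · · · · · · ·
· ♙ ♙ · ♙ ♙ · ♙
♖ ♘ ♗ ♕ ♔ ♗ ♘ ♖


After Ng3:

♜ ♞ ♝ ♛ ♚ ♝ · ♜
♟ ♟ ♟ ♟ ♟ ♟ ♟ ♟
· · · · · · · ·
· · · · · · · ·
· · · ♙ · · ♙ ·
♙ · · · · · ♞ ·
· ♙ ♙ · ♙ ♙ · ♙
♖ ♘ ♗ ♕ ♔ ♗ ♘ ♖


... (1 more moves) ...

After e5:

♜ ♞ ♝ ♛ ♚ ♝ · ♜
♟ ♟ ♟ ♟ · ♟ ♟ ♟
· · · · · · · ·
· · · · ♟ · · ·
· · · ♙ · · ♙ ·
♙ · · · · · ♞ ·
· ♙ ♙ ♗ ♙ ♙ · ♙
♖ ♘ · ♕ ♔ ♗ ♘ ♖


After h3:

♜ ♞ ♝ ♛ ♚ ♝ · ♜
♟ ♟ ♟ ♟ · ♟ ♟ ♟
· · · · · · · ·
· · · · ♟ · · ·
· · · ♙ · · ♙ ·
♙ · · · · · ♞ ♙
· ♙ ♙ ♗ ♙ ♙ · ·
♖ ♘ · ♕ ♔ ♗ ♘ ♖



  a b c d e f g h
  ─────────────────
8│♜ ♞ ♝ ♛ ♚ ♝ · ♜│8
7│♟ ♟ ♟ ♟ · ♟ ♟ ♟│7
6│· · · · · · · ·│6
5│· · · · ♟ · · ·│5
4│· · · ♙ · · ♙ ·│4
3│♙ · · · · · ♞ ♙│3
2│· ♙ ♙ ♗ ♙ ♙ · ·│2
1│♖ ♘ · ♕ ♔ ♗ ♘ ♖│1
  ─────────────────
  a b c d e f g h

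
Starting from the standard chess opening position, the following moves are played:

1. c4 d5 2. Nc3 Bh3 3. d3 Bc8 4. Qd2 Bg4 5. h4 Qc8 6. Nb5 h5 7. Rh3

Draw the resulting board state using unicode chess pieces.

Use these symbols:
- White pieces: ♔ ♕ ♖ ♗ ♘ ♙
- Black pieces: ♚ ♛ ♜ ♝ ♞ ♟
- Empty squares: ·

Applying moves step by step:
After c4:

♜ ♞ ♝ ♛ ♚ ♝ ♞ ♜
♟ ♟ ♟ ♟ ♟ ♟ ♟ ♟
· · · · · · · ·
· · · · · · · ·
· · ♙ · · · · ·
· · · · · · · ·
♙ ♙ · ♙ ♙ ♙ ♙ ♙
♖ ♘ ♗ ♕ ♔ ♗ ♘ ♖


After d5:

♜ ♞ ♝ ♛ ♚ ♝ ♞ ♜
♟ ♟ ♟ · ♟ ♟ ♟ ♟
· · · · · · · ·
· · · ♟ · · · ·
· · ♙ · · · · ·
· · · · · · · ·
♙ ♙ · ♙ ♙ ♙ ♙ ♙
♖ ♘ ♗ ♕ ♔ ♗ ♘ ♖


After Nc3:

♜ ♞ ♝ ♛ ♚ ♝ ♞ ♜
♟ ♟ ♟ · ♟ ♟ ♟ ♟
· · · · · · · ·
· · · ♟ · · · ·
· · ♙ · · · · ·
· · ♘ · · · · ·
♙ ♙ · ♙ ♙ ♙ ♙ ♙
♖ · ♗ ♕ ♔ ♗ ♘ ♖


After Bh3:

♜ ♞ · ♛ ♚ ♝ ♞ ♜
♟ ♟ ♟ · ♟ ♟ ♟ ♟
· · · · · · · ·
· · · ♟ · · · ·
· · ♙ · · · · ·
· · ♘ · · · · ♝
♙ ♙ · ♙ ♙ ♙ ♙ ♙
♖ · ♗ ♕ ♔ ♗ ♘ ♖


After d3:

♜ ♞ · ♛ ♚ ♝ ♞ ♜
♟ ♟ ♟ · ♟ ♟ ♟ ♟
· · · · · · · ·
· · · ♟ · · · ·
· · ♙ · · · · ·
· · ♘ ♙ · · · ♝
♙ ♙ · · ♙ ♙ ♙ ♙
♖ · ♗ ♕ ♔ ♗ ♘ ♖


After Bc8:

♜ ♞ ♝ ♛ ♚ ♝ ♞ ♜
♟ ♟ ♟ · ♟ ♟ ♟ ♟
· · · · · · · ·
· · · ♟ · · · ·
· · ♙ · · · · ·
· · ♘ ♙ · · · ·
♙ ♙ · · ♙ ♙ ♙ ♙
♖ · ♗ ♕ ♔ ♗ ♘ ♖


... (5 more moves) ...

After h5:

♜ ♞ ♛ · ♚ ♝ ♞ ♜
♟ ♟ ♟ · ♟ ♟ ♟ ·
· · · · · · · ·
· ♘ · ♟ · · · ♟
· · ♙ · · · ♝ ♙
· · · ♙ · · · ·
♙ ♙ · ♕ ♙ ♙ ♙ ·
♖ · ♗ · ♔ ♗ ♘ ♖


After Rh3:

♜ ♞ ♛ · ♚ ♝ ♞ ♜
♟ ♟ ♟ · ♟ ♟ ♟ ·
· · · · · · · ·
· ♘ · ♟ · · · ♟
· · ♙ · · · ♝ ♙
· · · ♙ · · · ♖
♙ ♙ · ♕ ♙ ♙ ♙ ·
♖ · ♗ · ♔ ♗ ♘ ·



  a b c d e f g h
  ─────────────────
8│♜ ♞ ♛ · ♚ ♝ ♞ ♜│8
7│♟ ♟ ♟ · ♟ ♟ ♟ ·│7
6│· · · · · · · ·│6
5│· ♘ · ♟ · · · ♟│5
4│· · ♙ · · · ♝ ♙│4
3│· · · ♙ · · · ♖│3
2│♙ ♙ · ♕ ♙ ♙ ♙ ·│2
1│♖ · ♗ · ♔ ♗ ♘ ·│1
  ─────────────────
  a b c d e f g h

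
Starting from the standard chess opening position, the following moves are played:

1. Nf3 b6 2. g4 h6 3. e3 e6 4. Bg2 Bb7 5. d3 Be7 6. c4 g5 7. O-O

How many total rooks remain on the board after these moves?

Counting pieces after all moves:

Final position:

  a b c d e f g h
  ─────────────────
8│♜ ♞ · ♛ ♚ · ♞ ♜│8
7│♟ ♝ ♟ ♟ ♝ ♟ · ·│7
6│· ♟ · · ♟ · · ♟│6
5│· · · · · · ♟ ·│5
4│· · ♙ · · · ♙ ·│4
3│· · · ♙ ♙ ♘ · ·│3
2│♙ ♙ · · · ♙ ♗ ♙│2
1│♖ ♘ ♗ ♕ · ♖ ♔ ·│1
  ─────────────────
  a b c d e f g h


4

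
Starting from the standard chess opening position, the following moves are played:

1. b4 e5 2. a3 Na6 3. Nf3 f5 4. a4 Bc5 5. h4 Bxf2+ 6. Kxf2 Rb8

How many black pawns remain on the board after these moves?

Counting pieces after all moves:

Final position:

  a b c d e f g h
  ─────────────────
8│· ♜ ♝ ♛ ♚ · ♞ ♜│8
7│♟ ♟ ♟ ♟ · · ♟ ♟│7
6│♞ · · · · · · ·│6
5│· · · · ♟ ♟ · ·│5
4│♙ ♙ · · · · · ♙│4
3│· · · · · ♘ · ·│3
2│· · ♙ ♙ ♙ ♔ ♙ ·│2
1│♖ ♘ ♗ ♕ · ♗ · ♖│1
  ─────────────────
  a b c d e f g h


8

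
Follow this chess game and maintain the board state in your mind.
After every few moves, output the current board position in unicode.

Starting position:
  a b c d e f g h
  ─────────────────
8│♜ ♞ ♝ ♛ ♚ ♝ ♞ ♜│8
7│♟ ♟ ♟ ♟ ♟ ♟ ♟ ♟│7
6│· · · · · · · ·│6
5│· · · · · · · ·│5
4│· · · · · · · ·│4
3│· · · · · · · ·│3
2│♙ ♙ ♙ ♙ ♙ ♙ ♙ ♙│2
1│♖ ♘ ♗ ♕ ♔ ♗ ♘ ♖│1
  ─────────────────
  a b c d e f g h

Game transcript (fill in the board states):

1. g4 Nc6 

  a b c d e f g h
  ─────────────────
8│♜ · ♝ ♛ ♚ ♝ ♞ ♜│8
7│♟ ♟ ♟ ♟ ♟ ♟ ♟ ♟│7
6│· · ♞ · · · · ·│6
5│· · · · · · · ·│5
4│· · · · · · ♙ ·│4
3│· · · · · · · ·│3
2│♙ ♙ ♙ ♙ ♙ ♙ · ♙│2
1│♖ ♘ ♗ ♕ ♔ ♗ ♘ ♖│1
  ─────────────────
  a b c d e f g h

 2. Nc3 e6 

  a b c d e f g h
  ─────────────────
8│♜ · ♝ ♛ ♚ ♝ ♞ ♜│8
7│♟ ♟ ♟ ♟ · ♟ ♟ ♟│7
6│· · ♞ · ♟ · · ·│6
5│· · · · · · · ·│5
4│· · · · · · ♙ ·│4
3│· · ♘ · · · · ·│3
2│♙ ♙ ♙ ♙ ♙ ♙ · ♙│2
1│♖ · ♗ ♕ ♔ ♗ ♘ ♖│1
  ─────────────────
  a b c d e f g h

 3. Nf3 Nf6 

  a b c d e f g h
  ─────────────────
8│♜ · ♝ ♛ ♚ ♝ · ♜│8
7│♟ ♟ ♟ ♟ · ♟ ♟ ♟│7
6│· · ♞ · ♟ ♞ · ·│6
5│· · · · · · · ·│5
4│· · · · · · ♙ ·│4
3│· · ♘ · · ♘ · ·│3
2│♙ ♙ ♙ ♙ ♙ ♙ · ♙│2
1│♖ · ♗ ♕ ♔ ♗ · ♖│1
  ─────────────────
  a b c d e f g h

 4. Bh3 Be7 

  a b c d e f g h
  ─────────────────
8│♜ · ♝ ♛ ♚ · · ♜│8
7│♟ ♟ ♟ ♟ ♝ ♟ ♟ ♟│7
6│· · ♞ · ♟ ♞ · ·│6
5│· · · · · · · ·│5
4│· · · · · · ♙ ·│4
3│· · ♘ · · ♘ · ♗│3
2│♙ ♙ ♙ ♙ ♙ ♙ · ♙│2
1│♖ · ♗ ♕ ♔ · · ♖│1
  ─────────────────
  a b c d e f g h



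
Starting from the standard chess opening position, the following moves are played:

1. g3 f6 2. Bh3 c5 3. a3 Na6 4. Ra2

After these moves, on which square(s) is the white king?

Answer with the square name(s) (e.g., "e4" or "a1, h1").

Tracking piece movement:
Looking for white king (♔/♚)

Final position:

  a b c d e f g h
  ─────────────────
8│♜ · ♝ ♛ ♚ ♝ ♞ ♜│8
7│♟ ♟ · ♟ ♟ · ♟ ♟│7
6│♞ · · · · ♟ · ·│6
5│· · ♟ · · · · ·│5
4│· · · · · · · ·│4
3│♙ · · · · · ♙ ♗│3
2│♖ ♙ ♙ ♙ ♙ ♙ · ♙│2
1│· ♘ ♗ ♕ ♔ · ♘ ♖│1
  ─────────────────
  a b c d e f g h


e1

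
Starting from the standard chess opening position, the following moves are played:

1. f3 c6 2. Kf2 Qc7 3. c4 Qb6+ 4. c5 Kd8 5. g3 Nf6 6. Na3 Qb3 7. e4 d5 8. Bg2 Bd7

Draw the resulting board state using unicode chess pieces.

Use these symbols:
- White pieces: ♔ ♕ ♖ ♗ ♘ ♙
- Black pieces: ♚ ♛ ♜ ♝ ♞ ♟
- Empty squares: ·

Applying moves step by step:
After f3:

♜ ♞ ♝ ♛ ♚ ♝ ♞ ♜
♟ ♟ ♟ ♟ ♟ ♟ ♟ ♟
· · · · · · · ·
· · · · · · · ·
· · · · · · · ·
· · · · · ♙ · ·
♙ ♙ ♙ ♙ ♙ · ♙ ♙
♖ ♘ ♗ ♕ ♔ ♗ ♘ ♖


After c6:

♜ ♞ ♝ ♛ ♚ ♝ ♞ ♜
♟ ♟ · ♟ ♟ ♟ ♟ ♟
· · ♟ · · · · ·
· · · · · · · ·
· · · · · · · ·
· · · · · ♙ · ·
♙ ♙ ♙ ♙ ♙ · ♙ ♙
♖ ♘ ♗ ♕ ♔ ♗ ♘ ♖


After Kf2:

♜ ♞ ♝ ♛ ♚ ♝ ♞ ♜
♟ ♟ · ♟ ♟ ♟ ♟ ♟
· · ♟ · · · · ·
· · · · · · · ·
· · · · · · · ·
· · · · · ♙ · ·
♙ ♙ ♙ ♙ ♙ ♔ ♙ ♙
♖ ♘ ♗ ♕ · ♗ ♘ ♖


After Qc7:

♜ ♞ ♝ · ♚ ♝ ♞ ♜
♟ ♟ ♛ ♟ ♟ ♟ ♟ ♟
· · ♟ · · · · ·
· · · · · · · ·
· · · · · · · ·
· · · · · ♙ · ·
♙ ♙ ♙ ♙ ♙ ♔ ♙ ♙
♖ ♘ ♗ ♕ · ♗ ♘ ♖


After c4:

♜ ♞ ♝ · ♚ ♝ ♞ ♜
♟ ♟ ♛ ♟ ♟ ♟ ♟ ♟
· · ♟ · · · · ·
· · · · · · · ·
· · ♙ · · · · ·
· · · · · ♙ · ·
♙ ♙ · ♙ ♙ ♔ ♙ ♙
♖ ♘ ♗ ♕ · ♗ ♘ ♖


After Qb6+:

♜ ♞ ♝ · ♚ ♝ ♞ ♜
♟ ♟ · ♟ ♟ ♟ ♟ ♟
· ♛ ♟ · · · · ·
· · · · · · · ·
· · ♙ · · · · ·
· · · · · ♙ · ·
♙ ♙ · ♙ ♙ ♔ ♙ ♙
♖ ♘ ♗ ♕ · ♗ ♘ ♖


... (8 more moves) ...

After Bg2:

♜ ♞ ♝ ♚ · ♝ · ♜
♟ ♟ · · ♟ ♟ ♟ ♟
· · ♟ · · ♞ · ·
· · ♙ ♟ · · · ·
· · · · ♙ · · ·
♘ ♛ · · · ♙ ♙ ·
♙ ♙ · ♙ · ♔ ♗ ♙
♖ · ♗ ♕ · · ♘ ♖


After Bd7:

♜ ♞ · ♚ · ♝ · ♜
♟ ♟ · ♝ ♟ ♟ ♟ ♟
· · ♟ · · ♞ · ·
· · ♙ ♟ · · · ·
· · · · ♙ · · ·
♘ ♛ · · · ♙ ♙ ·
♙ ♙ · ♙ · ♔ ♗ ♙
♖ · ♗ ♕ · · ♘ ♖



  a b c d e f g h
  ─────────────────
8│♜ ♞ · ♚ · ♝ · ♜│8
7│♟ ♟ · ♝ ♟ ♟ ♟ ♟│7
6│· · ♟ · · ♞ · ·│6
5│· · ♙ ♟ · · · ·│5
4│· · · · ♙ · · ·│4
3│♘ ♛ · · · ♙ ♙ ·│3
2│♙ ♙ · ♙ · ♔ ♗ ♙│2
1│♖ · ♗ ♕ · · ♘ ♖│1
  ─────────────────
  a b c d e f g h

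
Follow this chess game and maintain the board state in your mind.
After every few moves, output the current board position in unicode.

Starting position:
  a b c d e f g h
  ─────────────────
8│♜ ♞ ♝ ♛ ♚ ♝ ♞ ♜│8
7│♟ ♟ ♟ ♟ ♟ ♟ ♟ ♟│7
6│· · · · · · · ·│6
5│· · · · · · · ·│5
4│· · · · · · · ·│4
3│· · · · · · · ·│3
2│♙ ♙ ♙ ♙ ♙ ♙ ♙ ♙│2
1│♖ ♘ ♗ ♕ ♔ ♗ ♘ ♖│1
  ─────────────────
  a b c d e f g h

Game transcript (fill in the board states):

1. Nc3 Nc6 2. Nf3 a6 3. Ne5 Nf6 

  a b c d e f g h
  ─────────────────
8│♜ · ♝ ♛ ♚ ♝ · ♜│8
7│· ♟ ♟ ♟ ♟ ♟ ♟ ♟│7
6│♟ · ♞ · · ♞ · ·│6
5│· · · · ♘ · · ·│5
4│· · · · · · · ·│4
3│· · ♘ · · · · ·│3
2│♙ ♙ ♙ ♙ ♙ ♙ ♙ ♙│2
1│♖ · ♗ ♕ ♔ ♗ · ♖│1
  ─────────────────
  a b c d e f g h

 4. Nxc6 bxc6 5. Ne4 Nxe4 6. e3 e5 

  a b c d e f g h
  ─────────────────
8│♜ · ♝ ♛ ♚ ♝ · ♜│8
7│· · ♟ ♟ · ♟ ♟ ♟│7
6│♟ · ♟ · · · · ·│6
5│· · · · ♟ · · ·│5
4│· · · · ♞ · · ·│4
3│· · · · ♙ · · ·│3
2│♙ ♙ ♙ ♙ · ♙ ♙ ♙│2
1│♖ · ♗ ♕ ♔ ♗ · ♖│1
  ─────────────────
  a b c d e f g h

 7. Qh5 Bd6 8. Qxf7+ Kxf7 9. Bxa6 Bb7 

  a b c d e f g h
  ─────────────────
8│♜ · · ♛ · · · ♜│8
7│· ♝ ♟ ♟ · ♚ ♟ ♟│7
6│♗ · ♟ ♝ · · · ·│6
5│· · · · ♟ · · ·│5
4│· · · · ♞ · · ·│4
3│· · · · ♙ · · ·│3
2│♙ ♙ ♙ ♙ · ♙ ♙ ♙│2
1│♖ · ♗ · ♔ · · ♖│1
  ─────────────────
  a b c d e f g h

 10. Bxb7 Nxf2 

  a b c d e f g h
  ─────────────────
8│♜ · · ♛ · · · ♜│8
7│· ♗ ♟ ♟ · ♚ ♟ ♟│7
6│· · ♟ ♝ · · · ·│6
5│· · · · ♟ · · ·│5
4│· · · · · · · ·│4
3│· · · · ♙ · · ·│3
2│♙ ♙ ♙ ♙ · ♞ ♙ ♙│2
1│♖ · ♗ · ♔ · · ♖│1
  ─────────────────
  a b c d e f g h


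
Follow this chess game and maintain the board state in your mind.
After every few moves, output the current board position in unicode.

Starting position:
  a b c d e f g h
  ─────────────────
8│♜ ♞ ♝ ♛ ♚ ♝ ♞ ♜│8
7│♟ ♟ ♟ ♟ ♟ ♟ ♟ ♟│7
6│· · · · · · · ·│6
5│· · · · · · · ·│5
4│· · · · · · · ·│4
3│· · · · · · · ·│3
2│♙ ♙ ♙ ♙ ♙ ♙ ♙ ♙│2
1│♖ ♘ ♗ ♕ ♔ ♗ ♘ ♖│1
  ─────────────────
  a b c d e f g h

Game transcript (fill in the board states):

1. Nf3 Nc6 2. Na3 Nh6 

  a b c d e f g h
  ─────────────────
8│♜ · ♝ ♛ ♚ ♝ · ♜│8
7│♟ ♟ ♟ ♟ ♟ ♟ ♟ ♟│7
6│· · ♞ · · · · ♞│6
5│· · · · · · · ·│5
4│· · · · · · · ·│4
3│♘ · · · · ♘ · ·│3
2│♙ ♙ ♙ ♙ ♙ ♙ ♙ ♙│2
1│♖ · ♗ ♕ ♔ ♗ · ♖│1
  ─────────────────
  a b c d e f g h

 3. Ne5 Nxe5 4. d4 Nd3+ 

  a b c d e f g h
  ─────────────────
8│♜ · ♝ ♛ ♚ ♝ · ♜│8
7│♟ ♟ ♟ ♟ ♟ ♟ ♟ ♟│7
6│· · · · · · · ♞│6
5│· · · · · · · ·│5
4│· · · ♙ · · · ·│4
3│♘ · · ♞ · · · ·│3
2│♙ ♙ ♙ · ♙ ♙ ♙ ♙│2
1│♖ · ♗ ♕ ♔ ♗ · ♖│1
  ─────────────────
  a b c d e f g h

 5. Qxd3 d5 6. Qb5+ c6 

  a b c d e f g h
  ─────────────────
8│♜ · ♝ ♛ ♚ ♝ · ♜│8
7│♟ ♟ · · ♟ ♟ ♟ ♟│7
6│· · ♟ · · · · ♞│6
5│· ♕ · ♟ · · · ·│5
4│· · · ♙ · · · ·│4
3│♘ · · · · · · ·│3
2│♙ ♙ ♙ · ♙ ♙ ♙ ♙│2
1│♖ · ♗ · ♔ ♗ · ♖│1
  ─────────────────
  a b c d e f g h

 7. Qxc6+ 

  a b c d e f g h
  ─────────────────
8│♜ · ♝ ♛ ♚ ♝ · ♜│8
7│♟ ♟ · · ♟ ♟ ♟ ♟│7
6│· · ♕ · · · · ♞│6
5│· · · ♟ · · · ·│5
4│· · · ♙ · · · ·│4
3│♘ · · · · · · ·│3
2│♙ ♙ ♙ · ♙ ♙ ♙ ♙│2
1│♖ · ♗ · ♔ ♗ · ♖│1
  ─────────────────
  a b c d e f g h


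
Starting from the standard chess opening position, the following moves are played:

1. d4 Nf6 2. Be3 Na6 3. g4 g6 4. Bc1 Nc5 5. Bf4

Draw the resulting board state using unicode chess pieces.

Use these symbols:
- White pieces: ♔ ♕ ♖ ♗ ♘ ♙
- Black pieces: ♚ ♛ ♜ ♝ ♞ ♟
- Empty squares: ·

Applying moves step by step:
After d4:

♜ ♞ ♝ ♛ ♚ ♝ ♞ ♜
♟ ♟ ♟ ♟ ♟ ♟ ♟ ♟
· · · · · · · ·
· · · · · · · ·
· · · ♙ · · · ·
· · · · · · · ·
♙ ♙ ♙ · ♙ ♙ ♙ ♙
♖ ♘ ♗ ♕ ♔ ♗ ♘ ♖


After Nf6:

♜ ♞ ♝ ♛ ♚ ♝ · ♜
♟ ♟ ♟ ♟ ♟ ♟ ♟ ♟
· · · · · ♞ · ·
· · · · · · · ·
· · · ♙ · · · ·
· · · · · · · ·
♙ ♙ ♙ · ♙ ♙ ♙ ♙
♖ ♘ ♗ ♕ ♔ ♗ ♘ ♖


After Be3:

♜ ♞ ♝ ♛ ♚ ♝ · ♜
♟ ♟ ♟ ♟ ♟ ♟ ♟ ♟
· · · · · ♞ · ·
· · · · · · · ·
· · · ♙ · · · ·
· · · · ♗ · · ·
♙ ♙ ♙ · ♙ ♙ ♙ ♙
♖ ♘ · ♕ ♔ ♗ ♘ ♖


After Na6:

♜ · ♝ ♛ ♚ ♝ · ♜
♟ ♟ ♟ ♟ ♟ ♟ ♟ ♟
♞ · · · · ♞ · ·
· · · · · · · ·
· · · ♙ · · · ·
· · · · ♗ · · ·
♙ ♙ ♙ · ♙ ♙ ♙ ♙
♖ ♘ · ♕ ♔ ♗ ♘ ♖


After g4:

♜ · ♝ ♛ ♚ ♝ · ♜
♟ ♟ ♟ ♟ ♟ ♟ ♟ ♟
♞ · · · · ♞ · ·
· · · · · · · ·
· · · ♙ · · ♙ ·
· · · · ♗ · · ·
♙ ♙ ♙ · ♙ ♙ · ♙
♖ ♘ · ♕ ♔ ♗ ♘ ♖


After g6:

♜ · ♝ ♛ ♚ ♝ · ♜
♟ ♟ ♟ ♟ ♟ ♟ · ♟
♞ · · · · ♞ ♟ ·
· · · · · · · ·
· · · ♙ · · ♙ ·
· · · · ♗ · · ·
♙ ♙ ♙ · ♙ ♙ · ♙
♖ ♘ · ♕ ♔ ♗ ♘ ♖


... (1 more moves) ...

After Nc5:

♜ · ♝ ♛ ♚ ♝ · ♜
♟ ♟ ♟ ♟ ♟ ♟ · ♟
· · · · · ♞ ♟ ·
· · ♞ · · · · ·
· · · ♙ · · ♙ ·
· · · · · · · ·
♙ ♙ ♙ · ♙ ♙ · ♙
♖ ♘ ♗ ♕ ♔ ♗ ♘ ♖


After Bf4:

♜ · ♝ ♛ ♚ ♝ · ♜
♟ ♟ ♟ ♟ ♟ ♟ · ♟
· · · · · ♞ ♟ ·
· · ♞ · · · · ·
· · · ♙ · ♗ ♙ ·
· · · · · · · ·
♙ ♙ ♙ · ♙ ♙ · ♙
♖ ♘ · ♕ ♔ ♗ ♘ ♖



  a b c d e f g h
  ─────────────────
8│♜ · ♝ ♛ ♚ ♝ · ♜│8
7│♟ ♟ ♟ ♟ ♟ ♟ · ♟│7
6│· · · · · ♞ ♟ ·│6
5│· · ♞ · · · · ·│5
4│· · · ♙ · ♗ ♙ ·│4
3│· · · · · · · ·│3
2│♙ ♙ ♙ · ♙ ♙ · ♙│2
1│♖ ♘ · ♕ ♔ ♗ ♘ ♖│1
  ─────────────────
  a b c d e f g h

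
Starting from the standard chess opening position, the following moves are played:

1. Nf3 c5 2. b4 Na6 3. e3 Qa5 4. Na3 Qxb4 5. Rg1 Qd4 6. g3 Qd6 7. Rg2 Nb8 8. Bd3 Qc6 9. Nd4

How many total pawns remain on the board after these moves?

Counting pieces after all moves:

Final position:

  a b c d e f g h
  ─────────────────
8│♜ ♞ ♝ · ♚ ♝ ♞ ♜│8
7│♟ ♟ · ♟ ♟ ♟ ♟ ♟│7
6│· · ♛ · · · · ·│6
5│· · ♟ · · · · ·│5
4│· · · ♘ · · · ·│4
3│♘ · · ♗ ♙ · ♙ ·│3
2│♙ · ♙ ♙ · ♙ ♖ ♙│2
1│♖ · ♗ ♕ ♔ · · ·│1
  ─────────────────
  a b c d e f g h


15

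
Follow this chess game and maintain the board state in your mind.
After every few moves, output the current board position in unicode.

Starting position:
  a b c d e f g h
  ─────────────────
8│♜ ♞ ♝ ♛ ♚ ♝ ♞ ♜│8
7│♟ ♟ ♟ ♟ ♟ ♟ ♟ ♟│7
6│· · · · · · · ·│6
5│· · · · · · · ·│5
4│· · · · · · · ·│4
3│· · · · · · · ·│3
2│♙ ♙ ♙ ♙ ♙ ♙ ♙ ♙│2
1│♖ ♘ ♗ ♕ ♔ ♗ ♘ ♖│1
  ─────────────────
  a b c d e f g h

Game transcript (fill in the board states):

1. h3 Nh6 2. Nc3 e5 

  a b c d e f g h
  ─────────────────
8│♜ ♞ ♝ ♛ ♚ ♝ · ♜│8
7│♟ ♟ ♟ ♟ · ♟ ♟ ♟│7
6│· · · · · · · ♞│6
5│· · · · ♟ · · ·│5
4│· · · · · · · ·│4
3│· · ♘ · · · · ♙│3
2│♙ ♙ ♙ ♙ ♙ ♙ ♙ ·│2
1│♖ · ♗ ♕ ♔ ♗ ♘ ♖│1
  ─────────────────
  a b c d e f g h

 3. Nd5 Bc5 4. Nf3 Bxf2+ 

  a b c d e f g h
  ─────────────────
8│♜ ♞ ♝ ♛ ♚ · · ♜│8
7│♟ ♟ ♟ ♟ · ♟ ♟ ♟│7
6│· · · · · · · ♞│6
5│· · · ♘ ♟ · · ·│5
4│· · · · · · · ·│4
3│· · · · · ♘ · ♙│3
2│♙ ♙ ♙ ♙ ♙ ♝ ♙ ·│2
1│♖ · ♗ ♕ ♔ ♗ · ♖│1
  ─────────────────
  a b c d e f g h

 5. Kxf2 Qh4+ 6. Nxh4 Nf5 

  a b c d e f g h
  ─────────────────
8│♜ ♞ ♝ · ♚ · · ♜│8
7│♟ ♟ ♟ ♟ · ♟ ♟ ♟│7
6│· · · · · · · ·│6
5│· · · ♘ ♟ ♞ · ·│5
4│· · · · · · · ♘│4
3│· · · · · · · ♙│3
2│♙ ♙ ♙ ♙ ♙ ♔ ♙ ·│2
1│♖ · ♗ ♕ · ♗ · ♖│1
  ─────────────────
  a b c d e f g h

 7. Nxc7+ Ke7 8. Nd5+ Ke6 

  a b c d e f g h
  ─────────────────
8│♜ ♞ ♝ · · · · ♜│8
7│♟ ♟ · ♟ · ♟ ♟ ♟│7
6│· · · · ♚ · · ·│6
5│· · · ♘ ♟ ♞ · ·│5
4│· · · · · · · ♘│4
3│· · · · · · · ♙│3
2│♙ ♙ ♙ ♙ ♙ ♔ ♙ ·│2
1│♖ · ♗ ♕ · ♗ · ♖│1
  ─────────────────
  a b c d e f g h

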